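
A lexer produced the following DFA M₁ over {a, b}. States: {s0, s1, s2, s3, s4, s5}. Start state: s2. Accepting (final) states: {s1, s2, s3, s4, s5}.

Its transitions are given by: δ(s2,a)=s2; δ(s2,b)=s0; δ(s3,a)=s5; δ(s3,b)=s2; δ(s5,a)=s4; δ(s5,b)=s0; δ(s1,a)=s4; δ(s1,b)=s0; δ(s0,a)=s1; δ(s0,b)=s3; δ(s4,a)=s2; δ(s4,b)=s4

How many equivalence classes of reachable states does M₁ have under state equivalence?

Initial partition by acceptance: {s1,s2,s3,s4,s5} | {s0}.
On input b, block {s1,s2,s3,s4,s5} splits into {s1,s2,s5} and {s3,s4}.
Refine {s1,s2,s5} on symbol a: members go to different blocks, giving {s1,s5} and {s2}.
On input a, block {s3,s4} splits into {s3} and {s4}.
The partition is now stable with 5 blocks: {s1,s5} | {s0} | {s3} | {s2} | {s4}.

5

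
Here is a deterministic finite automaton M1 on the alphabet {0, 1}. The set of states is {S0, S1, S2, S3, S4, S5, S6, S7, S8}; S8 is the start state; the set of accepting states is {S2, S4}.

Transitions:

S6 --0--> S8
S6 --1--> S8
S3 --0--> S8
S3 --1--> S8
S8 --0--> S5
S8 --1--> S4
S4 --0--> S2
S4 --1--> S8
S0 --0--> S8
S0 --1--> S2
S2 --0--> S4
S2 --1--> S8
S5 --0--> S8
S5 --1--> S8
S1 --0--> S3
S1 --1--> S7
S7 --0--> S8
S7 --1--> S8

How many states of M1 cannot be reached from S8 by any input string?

No path from S8 leads to S0, S1, S3, S6, S7; the other 4 states are all reachable.

5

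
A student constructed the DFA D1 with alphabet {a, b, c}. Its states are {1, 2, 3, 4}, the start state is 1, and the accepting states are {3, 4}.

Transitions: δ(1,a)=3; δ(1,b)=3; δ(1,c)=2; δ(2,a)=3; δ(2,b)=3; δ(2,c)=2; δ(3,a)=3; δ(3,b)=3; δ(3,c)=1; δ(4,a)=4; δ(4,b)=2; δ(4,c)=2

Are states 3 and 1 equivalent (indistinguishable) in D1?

No

First remove the unreachable states {4}; 3 states remain.
Initial partition by acceptance: {3} | {1,2}.
The partition is now stable with 2 blocks: {3} | {1,2}.
3 and 1 end up in different blocks, so they are distinguishable. For instance, the string 'ε' is accepted from only 3.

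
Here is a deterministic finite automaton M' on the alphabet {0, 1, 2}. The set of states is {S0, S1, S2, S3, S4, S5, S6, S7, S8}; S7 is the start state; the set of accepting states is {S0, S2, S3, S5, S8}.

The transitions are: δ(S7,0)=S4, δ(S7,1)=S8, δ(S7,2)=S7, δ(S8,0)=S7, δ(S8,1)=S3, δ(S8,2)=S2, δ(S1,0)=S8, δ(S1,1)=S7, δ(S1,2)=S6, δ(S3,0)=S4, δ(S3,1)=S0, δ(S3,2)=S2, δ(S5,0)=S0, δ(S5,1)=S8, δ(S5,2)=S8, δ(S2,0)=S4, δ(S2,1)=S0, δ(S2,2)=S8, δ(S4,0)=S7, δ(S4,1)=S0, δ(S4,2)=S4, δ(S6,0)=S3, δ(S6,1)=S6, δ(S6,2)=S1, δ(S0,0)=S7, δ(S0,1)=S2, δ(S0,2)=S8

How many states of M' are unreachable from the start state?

No path from S7 leads to S1, S5, S6; the other 6 states are all reachable.

3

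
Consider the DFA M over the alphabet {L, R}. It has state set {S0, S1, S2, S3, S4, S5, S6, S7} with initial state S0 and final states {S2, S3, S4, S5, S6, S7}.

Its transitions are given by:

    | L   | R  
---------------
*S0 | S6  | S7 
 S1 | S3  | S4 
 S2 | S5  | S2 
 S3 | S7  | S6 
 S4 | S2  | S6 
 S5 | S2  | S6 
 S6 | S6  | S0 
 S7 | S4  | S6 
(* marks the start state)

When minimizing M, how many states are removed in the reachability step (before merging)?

No path from S0 leads to S1, S3; the other 6 states are all reachable.

2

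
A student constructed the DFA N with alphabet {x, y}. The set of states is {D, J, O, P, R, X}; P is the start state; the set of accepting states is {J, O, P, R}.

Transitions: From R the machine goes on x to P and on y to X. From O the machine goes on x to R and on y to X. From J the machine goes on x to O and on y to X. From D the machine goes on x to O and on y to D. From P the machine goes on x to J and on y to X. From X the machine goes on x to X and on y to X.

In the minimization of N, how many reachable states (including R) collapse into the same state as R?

States {D} cannot be reached from the start state, so discard them.
Start with accepting vs non-accepting: {J,O,P,R} | {X}.
No further refinement is possible. Final partition (2 blocks): {J,O,P,R} | {X}.
State R belongs to the block {J,O,P,R}, which has 4 states.

4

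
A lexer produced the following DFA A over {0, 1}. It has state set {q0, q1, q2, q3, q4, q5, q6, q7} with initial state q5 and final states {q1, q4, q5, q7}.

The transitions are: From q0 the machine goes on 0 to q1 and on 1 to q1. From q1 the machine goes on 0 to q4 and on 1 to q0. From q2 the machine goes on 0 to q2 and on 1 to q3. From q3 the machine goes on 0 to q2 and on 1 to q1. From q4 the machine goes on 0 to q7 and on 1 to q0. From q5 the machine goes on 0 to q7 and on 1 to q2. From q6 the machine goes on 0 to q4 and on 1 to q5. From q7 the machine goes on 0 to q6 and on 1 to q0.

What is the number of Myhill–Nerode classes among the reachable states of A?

8

Initial partition by acceptance: {q1,q4,q5,q7} | {q0,q2,q3,q6}.
Split {q1,q4,q5,q7} by δ(·,0) → {q1,q4,q5} and {q7}.
Split {q1,q4,q5} by δ(·,0) → {q4,q5} and {q1}.
Split {q0,q2,q3,q6} by δ(·,0) → {q2,q3} and {q0} and {q6}.
On input 1, block {q4,q5} splits into {q4} and {q5}.
Split {q2,q3} by δ(·,1) → {q2} and {q3}.
No further refinement is possible. Final partition (8 blocks): {q4} | {q2} | {q7} | {q1} | {q0} | {q6} | {q5} | {q3}.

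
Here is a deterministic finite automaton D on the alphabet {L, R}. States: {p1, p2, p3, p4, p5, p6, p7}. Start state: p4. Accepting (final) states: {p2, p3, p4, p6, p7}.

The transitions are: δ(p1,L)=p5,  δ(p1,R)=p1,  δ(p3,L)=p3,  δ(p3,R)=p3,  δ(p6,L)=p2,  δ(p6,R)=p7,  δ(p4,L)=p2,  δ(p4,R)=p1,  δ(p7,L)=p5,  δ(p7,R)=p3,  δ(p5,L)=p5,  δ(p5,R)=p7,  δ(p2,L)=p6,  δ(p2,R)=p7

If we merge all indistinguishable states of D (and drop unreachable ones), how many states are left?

6

Initial partition by acceptance: {p2,p3,p4,p6,p7} | {p1,p5}.
Split {p2,p3,p4,p6,p7} by δ(·,L) → {p2,p3,p4,p6} and {p7}.
Refine {p2,p3,p4,p6} on symbol R: members go to different blocks, giving {p2,p6} and {p3} and {p4}.
On input R, block {p1,p5} splits into {p1} and {p5}.
The partition is now stable with 6 blocks: {p2,p6} | {p1} | {p7} | {p3} | {p4} | {p5}.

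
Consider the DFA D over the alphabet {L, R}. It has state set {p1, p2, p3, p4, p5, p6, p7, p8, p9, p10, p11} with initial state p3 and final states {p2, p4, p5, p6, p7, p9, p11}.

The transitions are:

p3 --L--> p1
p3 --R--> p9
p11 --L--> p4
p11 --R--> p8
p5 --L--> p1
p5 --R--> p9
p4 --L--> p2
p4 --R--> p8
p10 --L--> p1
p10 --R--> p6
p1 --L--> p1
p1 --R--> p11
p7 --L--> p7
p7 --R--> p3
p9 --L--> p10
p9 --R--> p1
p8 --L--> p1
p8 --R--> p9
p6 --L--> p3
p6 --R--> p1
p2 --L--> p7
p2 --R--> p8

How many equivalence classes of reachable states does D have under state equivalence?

4

First remove the unreachable states {p5}; 10 states remain.
Start with accepting vs non-accepting: {p2,p4,p6,p7,p9,p11} | {p1,p3,p8,p10}.
On input L, block {p2,p4,p6,p7,p9,p11} splits into {p2,p4,p7,p11} and {p6,p9}.
On input R, block {p1,p3,p8,p10} splits into {p3,p8,p10} and {p1}.
The partition is now stable with 4 blocks: {p2,p4,p7,p11} | {p3,p8,p10} | {p6,p9} | {p1}.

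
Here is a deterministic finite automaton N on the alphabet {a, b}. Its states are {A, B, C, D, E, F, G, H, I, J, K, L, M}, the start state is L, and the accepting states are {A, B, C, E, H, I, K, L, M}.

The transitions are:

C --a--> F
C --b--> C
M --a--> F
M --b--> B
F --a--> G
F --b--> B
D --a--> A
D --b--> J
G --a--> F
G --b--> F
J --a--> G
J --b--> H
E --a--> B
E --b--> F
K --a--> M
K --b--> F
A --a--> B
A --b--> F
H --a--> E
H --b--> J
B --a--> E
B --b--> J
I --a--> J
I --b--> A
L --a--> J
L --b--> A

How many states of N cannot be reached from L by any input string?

5

BFS from L reaches {A, B, E, F, G, H, J, L}; the 5 state(s) C, D, I, K, M are never visited.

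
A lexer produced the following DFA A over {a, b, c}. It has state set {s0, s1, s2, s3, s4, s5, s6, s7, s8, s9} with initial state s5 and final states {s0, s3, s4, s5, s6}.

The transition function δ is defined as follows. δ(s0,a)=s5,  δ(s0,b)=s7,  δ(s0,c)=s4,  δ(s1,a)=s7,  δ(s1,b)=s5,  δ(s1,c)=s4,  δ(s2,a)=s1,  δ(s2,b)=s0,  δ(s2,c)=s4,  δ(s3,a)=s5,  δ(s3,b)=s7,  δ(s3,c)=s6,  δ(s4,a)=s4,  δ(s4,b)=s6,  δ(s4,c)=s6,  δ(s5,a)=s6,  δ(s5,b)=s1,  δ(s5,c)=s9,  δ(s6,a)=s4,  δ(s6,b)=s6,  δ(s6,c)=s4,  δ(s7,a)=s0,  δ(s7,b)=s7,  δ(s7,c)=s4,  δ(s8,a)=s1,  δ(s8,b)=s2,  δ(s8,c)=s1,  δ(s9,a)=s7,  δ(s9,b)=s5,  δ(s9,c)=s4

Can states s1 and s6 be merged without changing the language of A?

States {s2,s3,s8} cannot be reached from the start state, so discard them.
P0 = {s0,s4,s5,s6} | {s1,s7,s9}.
Split {s0,s4,s5,s6} by δ(·,b) → {s0,s5} and {s4,s6}.
Split {s0,s5} by δ(·,a) → {s0} and {s5}.
Refine {s1,s7,s9} on symbol a: members go to different blocks, giving {s1,s9} and {s7}.
Stable partition: {s0} | {s1,s9} | {s4,s6} | {s5} | {s7} — 5 equivalence classes.
s1 and s6 end up in different blocks, so they are distinguishable. For instance, the string 'ε' is accepted from only s6.

No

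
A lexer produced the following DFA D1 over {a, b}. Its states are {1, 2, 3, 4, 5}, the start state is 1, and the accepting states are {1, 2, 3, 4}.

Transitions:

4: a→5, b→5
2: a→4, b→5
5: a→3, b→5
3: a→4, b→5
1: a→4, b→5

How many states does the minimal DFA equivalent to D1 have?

States {2} cannot be reached from the start state, so discard them.
Start with accepting vs non-accepting: {1,3,4} | {5}.
Refine {1,3,4} on symbol a: members go to different blocks, giving {1,3} and {4}.
Stable partition: {1,3} | {5} | {4} — 3 equivalence classes.

3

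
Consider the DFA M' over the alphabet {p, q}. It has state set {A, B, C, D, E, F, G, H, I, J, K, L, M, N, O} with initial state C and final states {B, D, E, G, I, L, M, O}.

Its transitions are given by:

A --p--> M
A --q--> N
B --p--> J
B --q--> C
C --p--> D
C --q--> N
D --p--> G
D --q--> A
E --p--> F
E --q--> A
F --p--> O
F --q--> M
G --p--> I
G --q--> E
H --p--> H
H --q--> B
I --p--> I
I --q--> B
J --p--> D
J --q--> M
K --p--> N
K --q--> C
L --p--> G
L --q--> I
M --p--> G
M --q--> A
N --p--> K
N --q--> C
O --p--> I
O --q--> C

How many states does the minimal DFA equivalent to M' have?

First remove the unreachable states {H,L}; 13 states remain.
P0 = {B,D,E,G,I,M,O} | {A,C,F,J,K,N}.
Refine {B,D,E,G,I,M,O} on symbol p: members go to different blocks, giving {D,G,I,M,O} and {B,E}.
Split {D,G,I,M,O} by δ(·,q) → {D,M,O} and {G,I}.
Split {A,C,F,J,K,N} by δ(·,p) → {A,C,F,J} and {K,N}.
Split {A,C,F,J} by δ(·,q) → {A,C} and {F,J}.
Stable partition: {D,M,O} | {A,C} | {B,E} | {G,I} | {K,N} | {F,J} — 6 equivalence classes.

6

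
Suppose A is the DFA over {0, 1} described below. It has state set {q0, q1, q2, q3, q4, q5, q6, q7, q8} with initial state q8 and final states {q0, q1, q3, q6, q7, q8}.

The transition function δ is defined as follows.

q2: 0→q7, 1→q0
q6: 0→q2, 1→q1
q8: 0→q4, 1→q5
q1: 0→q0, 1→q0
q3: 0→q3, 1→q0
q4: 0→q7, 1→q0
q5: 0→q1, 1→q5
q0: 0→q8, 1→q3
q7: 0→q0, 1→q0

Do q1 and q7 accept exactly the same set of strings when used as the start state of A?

Yes

States {q2,q6} cannot be reached from the start state, so discard them.
Initial partition by acceptance: {q0,q1,q3,q7,q8} | {q4,q5}.
Refine {q0,q1,q3,q7,q8} on symbol 0: members go to different blocks, giving {q0,q1,q3,q7} and {q8}.
Refine {q0,q1,q3,q7} on symbol 0: members go to different blocks, giving {q1,q3,q7} and {q0}.
Refine {q1,q3,q7} on symbol 0: members go to different blocks, giving {q1,q7} and {q3}.
On input 1, block {q4,q5} splits into {q4} and {q5}.
No further refinement is possible. Final partition (6 blocks): {q1,q7} | {q4} | {q8} | {q0} | {q3} | {q5}.
q1 and q7 lie in the same block of the stable partition, so they are equivalent — no string distinguishes them.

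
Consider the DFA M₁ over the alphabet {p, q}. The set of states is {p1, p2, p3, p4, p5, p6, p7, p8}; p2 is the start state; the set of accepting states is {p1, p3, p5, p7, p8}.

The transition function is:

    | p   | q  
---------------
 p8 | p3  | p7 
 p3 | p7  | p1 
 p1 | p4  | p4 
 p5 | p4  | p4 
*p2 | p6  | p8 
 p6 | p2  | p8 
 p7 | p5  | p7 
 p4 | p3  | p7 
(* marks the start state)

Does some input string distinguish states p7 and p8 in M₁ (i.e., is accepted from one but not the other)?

Yes

All states are reachable from the start state.
Initial partition by acceptance: {p1,p3,p5,p7,p8} | {p2,p4,p6}.
Split {p1,p3,p5,p7,p8} by δ(·,p) → {p3,p7,p8} and {p1,p5}.
Split {p3,p7,p8} by δ(·,p) → {p3,p8} and {p7}.
On input p, block {p3,p8} splits into {p3} and {p8}.
On input p, block {p2,p4,p6} splits into {p2,p6} and {p4}.
The partition is now stable with 6 blocks: {p3} | {p2,p6} | {p1,p5} | {p7} | {p8} | {p4}.
p7 and p8 end up in different blocks, so they are distinguishable. For instance, the string 'pp' is accepted from only p8.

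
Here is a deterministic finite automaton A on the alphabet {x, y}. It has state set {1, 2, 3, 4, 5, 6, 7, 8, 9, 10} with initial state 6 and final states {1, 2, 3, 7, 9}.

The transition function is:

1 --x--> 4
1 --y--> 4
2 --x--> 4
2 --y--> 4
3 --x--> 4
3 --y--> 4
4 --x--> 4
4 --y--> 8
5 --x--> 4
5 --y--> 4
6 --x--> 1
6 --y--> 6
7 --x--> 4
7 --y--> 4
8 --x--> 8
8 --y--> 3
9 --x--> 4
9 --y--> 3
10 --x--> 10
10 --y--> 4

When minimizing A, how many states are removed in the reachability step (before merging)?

No path from 6 leads to 2, 5, 7, 9, 10; the other 5 states are all reachable.

5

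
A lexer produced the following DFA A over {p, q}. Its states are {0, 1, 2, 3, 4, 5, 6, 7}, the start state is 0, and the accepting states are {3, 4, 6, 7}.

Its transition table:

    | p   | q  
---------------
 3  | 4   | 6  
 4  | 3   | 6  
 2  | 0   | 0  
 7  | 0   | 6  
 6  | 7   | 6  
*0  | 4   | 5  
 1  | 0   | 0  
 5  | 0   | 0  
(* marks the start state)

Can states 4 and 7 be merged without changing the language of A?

No

Reachable states from the start: {0,3,4,5,6,7}. Unreachable: {1,2} — drop them.
Initial partition by acceptance: {3,4,6,7} | {0,5}.
On input p, block {3,4,6,7} splits into {3,4,6} and {7}.
Split {3,4,6} by δ(·,p) → {3,4} and {6}.
On input p, block {0,5} splits into {0} and {5}.
No further refinement is possible. Final partition (5 blocks): {3,4} | {0} | {7} | {6} | {5}.
4 and 7 end up in different blocks, so they are distinguishable. For instance, the string 'p' is accepted from only 4.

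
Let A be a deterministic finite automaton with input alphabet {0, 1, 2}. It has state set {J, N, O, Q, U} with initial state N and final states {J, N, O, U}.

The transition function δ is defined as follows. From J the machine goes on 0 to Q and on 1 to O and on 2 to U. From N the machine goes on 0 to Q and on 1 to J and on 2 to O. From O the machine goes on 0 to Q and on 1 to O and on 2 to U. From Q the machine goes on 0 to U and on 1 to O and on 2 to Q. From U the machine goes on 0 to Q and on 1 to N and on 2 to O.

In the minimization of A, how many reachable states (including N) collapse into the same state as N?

Initial partition by acceptance: {J,N,O,U} | {Q}.
Stable partition: {J,N,O,U} | {Q} — 2 equivalence classes.
The equivalence class containing N is {J,N,O,U}, of size 4.

4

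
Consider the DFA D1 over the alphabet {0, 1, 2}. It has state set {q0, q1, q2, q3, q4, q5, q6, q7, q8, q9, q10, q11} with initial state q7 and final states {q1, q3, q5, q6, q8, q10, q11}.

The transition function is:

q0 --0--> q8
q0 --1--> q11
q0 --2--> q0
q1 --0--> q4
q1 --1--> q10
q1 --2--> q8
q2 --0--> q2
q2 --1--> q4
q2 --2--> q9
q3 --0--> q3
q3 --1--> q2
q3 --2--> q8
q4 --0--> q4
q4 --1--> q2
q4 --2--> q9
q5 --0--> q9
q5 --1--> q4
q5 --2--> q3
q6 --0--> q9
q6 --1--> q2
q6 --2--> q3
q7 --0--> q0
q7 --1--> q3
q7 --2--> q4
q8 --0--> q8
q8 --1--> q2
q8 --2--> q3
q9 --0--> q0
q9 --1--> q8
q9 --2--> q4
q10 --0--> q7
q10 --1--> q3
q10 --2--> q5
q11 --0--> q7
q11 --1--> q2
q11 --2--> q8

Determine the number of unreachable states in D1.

4

BFS from q7 reaches {q0, q2, q3, q4, q7, q8, q9, q11}; the 4 state(s) q1, q5, q6, q10 are never visited.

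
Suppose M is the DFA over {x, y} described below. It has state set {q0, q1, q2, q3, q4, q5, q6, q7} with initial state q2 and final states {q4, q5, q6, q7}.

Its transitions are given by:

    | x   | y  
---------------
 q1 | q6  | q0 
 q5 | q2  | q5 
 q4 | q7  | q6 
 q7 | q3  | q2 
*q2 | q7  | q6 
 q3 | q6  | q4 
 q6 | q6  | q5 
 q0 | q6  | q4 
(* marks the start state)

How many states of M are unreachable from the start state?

Starting at q2 and following transitions, the reachable set is {q2, q3, q4, q5, q6, q7}. That leaves q0, q1 unreachable — 2 in total.

2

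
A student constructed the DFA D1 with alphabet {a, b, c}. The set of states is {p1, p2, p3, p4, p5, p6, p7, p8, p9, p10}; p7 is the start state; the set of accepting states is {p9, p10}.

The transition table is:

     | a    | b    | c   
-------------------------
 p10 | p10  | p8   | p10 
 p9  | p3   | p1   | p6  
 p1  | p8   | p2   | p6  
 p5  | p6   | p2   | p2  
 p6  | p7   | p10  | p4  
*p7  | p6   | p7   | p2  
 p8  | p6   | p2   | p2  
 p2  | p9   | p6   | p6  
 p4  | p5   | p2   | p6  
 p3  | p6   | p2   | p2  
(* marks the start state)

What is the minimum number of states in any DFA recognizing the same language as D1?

7

Initial partition by acceptance: {p9,p10} | {p1,p2,p3,p4,p5,p6,p7,p8}.
Refine {p9,p10} on symbol a: members go to different blocks, giving {p9} and {p10}.
On input a, block {p1,p2,p3,p4,p5,p6,p7,p8} splits into {p1,p3,p4,p5,p6,p7,p8} and {p2}.
On input b, block {p1,p3,p4,p5,p6,p7,p8} splits into {p1,p3,p4,p5,p8} and {p6} and {p7}.
Split {p1,p3,p4,p5,p8} by δ(·,a) → {p3,p5,p8} and {p1,p4}.
Stable partition: {p9} | {p3,p5,p8} | {p10} | {p2} | {p6} | {p7} | {p1,p4} — 7 equivalence classes.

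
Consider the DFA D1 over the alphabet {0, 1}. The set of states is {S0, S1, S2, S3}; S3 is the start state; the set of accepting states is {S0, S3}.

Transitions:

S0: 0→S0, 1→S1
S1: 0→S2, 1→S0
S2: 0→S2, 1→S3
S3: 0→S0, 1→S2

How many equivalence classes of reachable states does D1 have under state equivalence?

2

Every state is reachable, so we keep all 4.
P0 = {S0,S3} | {S1,S2}.
No further refinement is possible. Final partition (2 blocks): {S0,S3} | {S1,S2}.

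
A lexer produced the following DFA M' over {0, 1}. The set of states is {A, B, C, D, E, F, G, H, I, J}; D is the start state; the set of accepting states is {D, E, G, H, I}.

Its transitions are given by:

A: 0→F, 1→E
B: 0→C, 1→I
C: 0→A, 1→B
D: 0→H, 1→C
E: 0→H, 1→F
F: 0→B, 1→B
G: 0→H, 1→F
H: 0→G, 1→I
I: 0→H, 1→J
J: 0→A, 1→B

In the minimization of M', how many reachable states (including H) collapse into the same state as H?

1

Every state is reachable, so we keep all 10.
Initial partition by acceptance: {D,E,G,H,I} | {A,B,C,F,J}.
On input 1, block {D,E,G,H,I} splits into {D,E,G,I} and {H}.
Split {A,B,C,F,J} by δ(·,1) → {C,F,J} and {A,B}.
No further refinement is possible. Final partition (4 blocks): {D,E,G,I} | {C,F,J} | {H} | {A,B}.
The equivalence class containing H is {H}, of size 1.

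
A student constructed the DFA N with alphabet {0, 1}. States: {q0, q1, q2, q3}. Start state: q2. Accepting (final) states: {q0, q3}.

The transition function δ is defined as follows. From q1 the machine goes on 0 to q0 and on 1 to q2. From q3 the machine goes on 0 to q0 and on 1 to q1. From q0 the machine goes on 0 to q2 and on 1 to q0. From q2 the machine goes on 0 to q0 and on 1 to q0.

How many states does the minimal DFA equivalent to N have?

2

Reachable states from the start: {q0,q2}. Unreachable: {q1,q3} — drop them.
P0 = {q0} | {q2}.
The partition is now stable with 2 blocks: {q0} | {q2}.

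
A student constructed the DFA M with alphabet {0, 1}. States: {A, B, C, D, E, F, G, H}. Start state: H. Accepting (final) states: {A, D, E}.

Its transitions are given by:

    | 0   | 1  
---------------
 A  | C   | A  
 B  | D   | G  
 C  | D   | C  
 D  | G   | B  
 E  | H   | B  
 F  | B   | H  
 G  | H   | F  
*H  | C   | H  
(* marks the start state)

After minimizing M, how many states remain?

6

States {A,E} cannot be reached from the start state, so discard them.
Start with accepting vs non-accepting: {D} | {B,C,F,G,H}.
Refine {B,C,F,G,H} on symbol 0: members go to different blocks, giving {F,G,H} and {B,C}.
On input 0, block {F,G,H} splits into {F,H} and {G}.
Refine {B,C} on symbol 1: members go to different blocks, giving {B} and {C}.
Refine {F,H} on symbol 0: members go to different blocks, giving {F} and {H}.
Stable partition: {D} | {F} | {B} | {G} | {C} | {H} — 6 equivalence classes.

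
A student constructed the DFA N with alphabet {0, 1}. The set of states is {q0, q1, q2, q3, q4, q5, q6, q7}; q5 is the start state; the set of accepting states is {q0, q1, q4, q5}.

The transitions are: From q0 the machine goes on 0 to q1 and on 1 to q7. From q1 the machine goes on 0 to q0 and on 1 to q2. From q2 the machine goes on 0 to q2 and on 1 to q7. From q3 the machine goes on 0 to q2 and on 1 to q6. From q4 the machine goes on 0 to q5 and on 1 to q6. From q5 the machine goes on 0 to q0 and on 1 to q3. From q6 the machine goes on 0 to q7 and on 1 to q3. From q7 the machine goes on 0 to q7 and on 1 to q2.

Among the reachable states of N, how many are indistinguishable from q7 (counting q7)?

States {q4} cannot be reached from the start state, so discard them.
Initial partition by acceptance: {q0,q1,q5} | {q2,q3,q6,q7}.
No further refinement is possible. Final partition (2 blocks): {q0,q1,q5} | {q2,q3,q6,q7}.
State q7 belongs to the block {q2,q3,q6,q7}, which has 4 states.

4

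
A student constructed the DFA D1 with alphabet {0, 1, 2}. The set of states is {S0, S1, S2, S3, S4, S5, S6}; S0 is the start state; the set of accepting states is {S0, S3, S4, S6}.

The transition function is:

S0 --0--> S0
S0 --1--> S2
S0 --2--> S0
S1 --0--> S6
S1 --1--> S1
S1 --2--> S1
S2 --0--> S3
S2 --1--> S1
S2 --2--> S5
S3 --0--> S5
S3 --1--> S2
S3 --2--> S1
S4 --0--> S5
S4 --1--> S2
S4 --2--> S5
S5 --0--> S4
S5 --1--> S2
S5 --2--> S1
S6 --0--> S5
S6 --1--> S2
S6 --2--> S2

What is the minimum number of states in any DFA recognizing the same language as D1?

Every state is reachable, so we keep all 7.
Start with accepting vs non-accepting: {S0,S3,S4,S6} | {S1,S2,S5}.
Refine {S0,S3,S4,S6} on symbol 0: members go to different blocks, giving {S3,S4,S6} and {S0}.
No further refinement is possible. Final partition (3 blocks): {S3,S4,S6} | {S1,S2,S5} | {S0}.

3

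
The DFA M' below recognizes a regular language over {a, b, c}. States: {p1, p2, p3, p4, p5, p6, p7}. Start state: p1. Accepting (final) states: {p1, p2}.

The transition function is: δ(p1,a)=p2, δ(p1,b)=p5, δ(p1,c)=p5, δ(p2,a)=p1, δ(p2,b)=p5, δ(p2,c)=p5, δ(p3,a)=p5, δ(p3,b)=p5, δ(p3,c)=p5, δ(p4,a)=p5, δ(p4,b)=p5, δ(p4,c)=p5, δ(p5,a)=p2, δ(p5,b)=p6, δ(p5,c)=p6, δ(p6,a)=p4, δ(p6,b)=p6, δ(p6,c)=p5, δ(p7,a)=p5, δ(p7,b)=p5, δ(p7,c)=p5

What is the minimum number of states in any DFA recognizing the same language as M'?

4

First remove the unreachable states {p3,p7}; 5 states remain.
Start with accepting vs non-accepting: {p1,p2} | {p4,p5,p6}.
On input a, block {p4,p5,p6} splits into {p4,p6} and {p5}.
On input a, block {p4,p6} splits into {p4} and {p6}.
The partition is now stable with 4 blocks: {p1,p2} | {p4} | {p5} | {p6}.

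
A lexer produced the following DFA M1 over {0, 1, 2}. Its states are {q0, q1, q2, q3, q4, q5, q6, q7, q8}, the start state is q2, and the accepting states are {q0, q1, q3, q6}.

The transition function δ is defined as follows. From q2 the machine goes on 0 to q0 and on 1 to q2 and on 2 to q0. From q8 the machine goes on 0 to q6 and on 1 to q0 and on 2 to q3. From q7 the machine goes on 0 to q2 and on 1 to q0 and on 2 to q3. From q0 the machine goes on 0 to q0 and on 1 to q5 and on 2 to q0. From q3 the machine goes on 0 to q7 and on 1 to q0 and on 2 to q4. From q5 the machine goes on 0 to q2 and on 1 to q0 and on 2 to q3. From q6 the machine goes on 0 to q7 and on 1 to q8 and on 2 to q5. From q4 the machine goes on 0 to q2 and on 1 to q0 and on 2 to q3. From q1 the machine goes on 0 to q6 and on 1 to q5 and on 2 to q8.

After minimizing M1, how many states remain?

States {q1,q6,q8} cannot be reached from the start state, so discard them.
Initial partition by acceptance: {q0,q3} | {q2,q4,q5,q7}.
Split {q0,q3} by δ(·,0) → {q0} and {q3}.
Refine {q2,q4,q5,q7} on symbol 0: members go to different blocks, giving {q4,q5,q7} and {q2}.
No further refinement is possible. Final partition (4 blocks): {q0} | {q4,q5,q7} | {q3} | {q2}.

4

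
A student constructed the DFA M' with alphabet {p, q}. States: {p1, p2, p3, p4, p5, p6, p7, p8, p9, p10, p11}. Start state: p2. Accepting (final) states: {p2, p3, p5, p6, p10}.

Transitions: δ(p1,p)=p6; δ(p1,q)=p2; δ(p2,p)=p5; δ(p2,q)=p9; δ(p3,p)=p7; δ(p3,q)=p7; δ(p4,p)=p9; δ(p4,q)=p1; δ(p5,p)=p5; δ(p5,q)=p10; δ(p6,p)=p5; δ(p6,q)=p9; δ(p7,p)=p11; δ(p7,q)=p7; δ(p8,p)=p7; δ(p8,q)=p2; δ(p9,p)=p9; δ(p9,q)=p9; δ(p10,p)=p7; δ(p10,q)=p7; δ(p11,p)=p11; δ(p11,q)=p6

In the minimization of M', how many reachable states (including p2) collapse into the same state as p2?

Reachable states from the start: {p2,p5,p6,p7,p9,p10,p11}. Unreachable: {p1,p3,p4,p8} — drop them.
Initial partition by acceptance: {p2,p5,p6,p10} | {p7,p9,p11}.
Refine {p2,p5,p6,p10} on symbol p: members go to different blocks, giving {p2,p5,p6} and {p10}.
Refine {p2,p5,p6} on symbol q: members go to different blocks, giving {p2,p6} and {p5}.
Split {p7,p9,p11} by δ(·,q) → {p7,p9} and {p11}.
On input p, block {p7,p9} splits into {p7} and {p9}.
No further refinement is possible. Final partition (6 blocks): {p2,p6} | {p7} | {p10} | {p5} | {p11} | {p9}.
State p2 belongs to the block {p2,p6}, which has 2 states.

2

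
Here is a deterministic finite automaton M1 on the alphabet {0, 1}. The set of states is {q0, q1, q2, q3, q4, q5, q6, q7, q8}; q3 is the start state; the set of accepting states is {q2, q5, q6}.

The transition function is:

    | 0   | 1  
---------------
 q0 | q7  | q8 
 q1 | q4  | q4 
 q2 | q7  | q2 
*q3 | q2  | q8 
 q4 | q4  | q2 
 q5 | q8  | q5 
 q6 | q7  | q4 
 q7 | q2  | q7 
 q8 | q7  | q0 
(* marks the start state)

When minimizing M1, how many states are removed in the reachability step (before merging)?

4

No path from q3 leads to q1, q4, q5, q6; the other 5 states are all reachable.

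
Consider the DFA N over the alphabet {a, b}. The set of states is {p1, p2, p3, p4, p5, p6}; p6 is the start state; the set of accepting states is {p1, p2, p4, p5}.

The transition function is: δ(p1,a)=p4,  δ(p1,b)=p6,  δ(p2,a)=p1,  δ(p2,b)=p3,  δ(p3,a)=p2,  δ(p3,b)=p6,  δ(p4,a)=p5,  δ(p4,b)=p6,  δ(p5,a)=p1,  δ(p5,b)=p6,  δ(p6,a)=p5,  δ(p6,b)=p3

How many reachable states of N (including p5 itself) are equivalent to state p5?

4

Initial partition by acceptance: {p1,p2,p4,p5} | {p3,p6}.
No further refinement is possible. Final partition (2 blocks): {p1,p2,p4,p5} | {p3,p6}.
State p5 belongs to the block {p1,p2,p4,p5}, which has 4 states.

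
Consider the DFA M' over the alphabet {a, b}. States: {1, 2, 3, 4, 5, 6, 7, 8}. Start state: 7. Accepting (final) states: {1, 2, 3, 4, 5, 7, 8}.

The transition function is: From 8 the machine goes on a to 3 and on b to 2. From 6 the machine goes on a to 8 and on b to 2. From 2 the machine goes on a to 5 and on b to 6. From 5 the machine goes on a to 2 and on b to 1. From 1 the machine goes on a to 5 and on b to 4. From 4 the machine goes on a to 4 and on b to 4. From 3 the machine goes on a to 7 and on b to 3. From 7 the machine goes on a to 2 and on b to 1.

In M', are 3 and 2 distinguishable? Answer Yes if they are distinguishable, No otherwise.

Yes

All states are reachable from the start state.
P0 = {1,2,3,4,5,7,8} | {6}.
Refine {1,2,3,4,5,7,8} on symbol b: members go to different blocks, giving {1,3,4,5,7,8} and {2}.
On input a, block {1,3,4,5,7,8} splits into {1,3,4,8} and {5,7}.
On input a, block {1,3,4,8} splits into {1,3} and {4,8}.
Split {1,3} by δ(·,b) → {1} and {3}.
On input a, block {4,8} splits into {4} and {8}.
The partition is now stable with 7 blocks: {1} | {6} | {2} | {5,7} | {4} | {3} | {8}.
3 and 2 end up in different blocks, so they are distinguishable. For instance, the string 'b' is accepted from only 3.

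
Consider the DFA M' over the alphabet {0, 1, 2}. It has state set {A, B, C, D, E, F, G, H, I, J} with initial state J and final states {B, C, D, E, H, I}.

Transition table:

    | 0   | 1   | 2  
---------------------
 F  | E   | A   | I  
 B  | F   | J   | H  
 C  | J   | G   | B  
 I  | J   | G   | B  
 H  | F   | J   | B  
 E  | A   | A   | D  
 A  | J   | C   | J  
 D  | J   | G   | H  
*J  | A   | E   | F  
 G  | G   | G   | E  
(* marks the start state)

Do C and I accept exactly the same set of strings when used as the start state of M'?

P0 = {B,C,D,E,H,I} | {A,F,G,J}.
Refine {A,F,G,J} on symbol 0: members go to different blocks, giving {A,G,J} and {F}.
Refine {B,C,D,E,H,I} on symbol 0: members go to different blocks, giving {C,D,E,I} and {B,H}.
Split {C,D,E,I} by δ(·,2) → {C,D,I} and {E}.
Split {A,G,J} by δ(·,1) → {A} and {G} and {J}.
Stable partition: {C,D,I} | {A} | {F} | {B,H} | {E} | {G} | {J} — 7 equivalence classes.
C and I lie in the same block of the stable partition, so they are equivalent — no string distinguishes them.

Yes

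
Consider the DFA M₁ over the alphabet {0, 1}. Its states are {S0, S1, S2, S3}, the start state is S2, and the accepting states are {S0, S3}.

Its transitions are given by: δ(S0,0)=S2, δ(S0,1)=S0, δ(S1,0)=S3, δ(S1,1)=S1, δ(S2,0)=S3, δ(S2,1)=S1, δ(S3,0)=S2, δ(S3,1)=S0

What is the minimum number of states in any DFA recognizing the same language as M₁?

Every state is reachable, so we keep all 4.
Start with accepting vs non-accepting: {S0,S3} | {S1,S2}.
The partition is now stable with 2 blocks: {S0,S3} | {S1,S2}.

2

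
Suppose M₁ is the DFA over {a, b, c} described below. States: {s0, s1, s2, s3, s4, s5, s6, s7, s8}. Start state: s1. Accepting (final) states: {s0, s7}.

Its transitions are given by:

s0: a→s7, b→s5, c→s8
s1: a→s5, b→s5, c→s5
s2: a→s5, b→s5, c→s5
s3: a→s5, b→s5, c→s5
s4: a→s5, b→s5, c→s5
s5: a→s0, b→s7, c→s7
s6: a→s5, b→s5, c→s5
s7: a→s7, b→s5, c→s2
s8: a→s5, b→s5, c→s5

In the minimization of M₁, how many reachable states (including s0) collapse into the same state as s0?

States {s3,s4,s6} cannot be reached from the start state, so discard them.
Start with accepting vs non-accepting: {s0,s7} | {s1,s2,s5,s8}.
Split {s1,s2,s5,s8} by δ(·,a) → {s1,s2,s8} and {s5}.
Stable partition: {s0,s7} | {s1,s2,s8} | {s5} — 3 equivalence classes.
State s0 belongs to the block {s0,s7}, which has 2 states.

2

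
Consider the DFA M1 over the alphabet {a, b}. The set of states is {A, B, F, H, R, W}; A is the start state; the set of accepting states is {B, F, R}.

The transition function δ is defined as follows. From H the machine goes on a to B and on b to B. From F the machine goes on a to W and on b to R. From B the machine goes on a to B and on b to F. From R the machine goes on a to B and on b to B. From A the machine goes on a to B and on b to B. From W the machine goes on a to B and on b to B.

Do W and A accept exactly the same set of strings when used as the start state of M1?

Yes

First remove the unreachable states {H}; 5 states remain.
P0 = {B,F,R} | {A,W}.
Split {B,F,R} by δ(·,a) → {B,R} and {F}.
Refine {B,R} on symbol b: members go to different blocks, giving {R} and {B}.
The partition is now stable with 4 blocks: {R} | {A,W} | {F} | {B}.
W and A lie in the same block of the stable partition, so they are equivalent — no string distinguishes them.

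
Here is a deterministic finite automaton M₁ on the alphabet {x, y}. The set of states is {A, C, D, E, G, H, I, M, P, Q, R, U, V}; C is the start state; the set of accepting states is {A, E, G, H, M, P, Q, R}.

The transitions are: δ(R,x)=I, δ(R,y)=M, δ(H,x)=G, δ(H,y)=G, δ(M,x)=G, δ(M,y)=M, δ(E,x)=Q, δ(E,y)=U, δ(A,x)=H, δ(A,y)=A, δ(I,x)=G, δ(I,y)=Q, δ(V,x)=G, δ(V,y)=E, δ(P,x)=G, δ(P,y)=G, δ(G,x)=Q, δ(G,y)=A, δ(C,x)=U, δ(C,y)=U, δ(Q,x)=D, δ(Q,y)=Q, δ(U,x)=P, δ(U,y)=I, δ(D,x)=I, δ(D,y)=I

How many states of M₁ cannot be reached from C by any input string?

BFS from C reaches {A, C, D, G, H, I, P, Q, U}; the 4 state(s) E, M, R, V are never visited.

4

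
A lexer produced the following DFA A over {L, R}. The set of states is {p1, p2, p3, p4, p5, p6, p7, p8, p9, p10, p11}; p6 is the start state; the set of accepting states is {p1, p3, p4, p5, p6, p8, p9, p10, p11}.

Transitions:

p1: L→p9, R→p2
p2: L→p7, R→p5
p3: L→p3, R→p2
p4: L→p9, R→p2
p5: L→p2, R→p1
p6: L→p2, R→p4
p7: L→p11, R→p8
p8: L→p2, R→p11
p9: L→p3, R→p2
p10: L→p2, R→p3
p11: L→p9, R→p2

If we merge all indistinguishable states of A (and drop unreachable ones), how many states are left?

First remove the unreachable states {p10}; 10 states remain.
Initial partition by acceptance: {p1,p3,p4,p5,p6,p8,p9,p11} | {p2,p7}.
Split {p1,p3,p4,p5,p6,p8,p9,p11} by δ(·,L) → {p1,p3,p4,p9,p11} and {p5,p6,p8}.
Refine {p2,p7} on symbol L: members go to different blocks, giving {p2} and {p7}.
The partition is now stable with 4 blocks: {p1,p3,p4,p9,p11} | {p2} | {p5,p6,p8} | {p7}.

4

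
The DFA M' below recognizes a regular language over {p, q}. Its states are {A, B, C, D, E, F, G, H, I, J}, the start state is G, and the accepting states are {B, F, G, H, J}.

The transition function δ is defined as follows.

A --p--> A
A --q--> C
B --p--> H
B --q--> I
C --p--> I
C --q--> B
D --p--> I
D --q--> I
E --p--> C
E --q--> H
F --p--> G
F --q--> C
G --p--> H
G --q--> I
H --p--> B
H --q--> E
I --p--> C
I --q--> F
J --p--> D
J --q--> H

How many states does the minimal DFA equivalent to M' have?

2

States {A,D,J} cannot be reached from the start state, so discard them.
Start with accepting vs non-accepting: {B,F,G,H} | {C,E,I}.
The partition is now stable with 2 blocks: {B,F,G,H} | {C,E,I}.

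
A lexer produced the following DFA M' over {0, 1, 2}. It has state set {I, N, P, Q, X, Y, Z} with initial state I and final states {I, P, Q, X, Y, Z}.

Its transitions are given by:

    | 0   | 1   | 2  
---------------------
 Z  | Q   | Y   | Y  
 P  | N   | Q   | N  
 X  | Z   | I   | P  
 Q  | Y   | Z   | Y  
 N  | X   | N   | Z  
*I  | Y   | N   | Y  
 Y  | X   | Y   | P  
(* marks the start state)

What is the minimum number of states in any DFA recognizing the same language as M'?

Every state is reachable, so we keep all 7.
Initial partition by acceptance: {I,P,Q,X,Y,Z} | {N}.
On input 0, block {I,P,Q,X,Y,Z} splits into {I,Q,X,Y,Z} and {P}.
Refine {I,Q,X,Y,Z} on symbol 1: members go to different blocks, giving {Q,X,Y,Z} and {I}.
On input 1, block {Q,X,Y,Z} splits into {Q,Y,Z} and {X}.
On input 0, block {Q,Y,Z} splits into {Q,Z} and {Y}.
Refine {Q,Z} on symbol 0: members go to different blocks, giving {Q} and {Z}.
The partition is now stable with 7 blocks: {Q} | {N} | {P} | {I} | {X} | {Y} | {Z}.

7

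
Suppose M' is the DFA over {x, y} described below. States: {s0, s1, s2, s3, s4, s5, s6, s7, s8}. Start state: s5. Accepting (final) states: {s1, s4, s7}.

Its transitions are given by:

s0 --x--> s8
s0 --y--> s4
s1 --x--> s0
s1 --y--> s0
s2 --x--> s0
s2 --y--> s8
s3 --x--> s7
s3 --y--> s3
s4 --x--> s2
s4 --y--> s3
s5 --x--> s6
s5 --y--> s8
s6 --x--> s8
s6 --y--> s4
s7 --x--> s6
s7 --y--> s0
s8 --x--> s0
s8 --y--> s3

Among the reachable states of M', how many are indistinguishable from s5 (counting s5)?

2

First remove the unreachable states {s1}; 8 states remain.
Start with accepting vs non-accepting: {s4,s7} | {s0,s2,s3,s5,s6,s8}.
Refine {s0,s2,s3,s5,s6,s8} on symbol x: members go to different blocks, giving {s0,s2,s5,s6,s8} and {s3}.
Refine {s4,s7} on symbol y: members go to different blocks, giving {s4} and {s7}.
Split {s0,s2,s5,s6,s8} by δ(·,y) → {s0,s6} and {s2,s5} and {s8}.
No further refinement is possible. Final partition (6 blocks): {s4} | {s0,s6} | {s3} | {s7} | {s2,s5} | {s8}.
State s5 belongs to the block {s2,s5}, which has 2 states.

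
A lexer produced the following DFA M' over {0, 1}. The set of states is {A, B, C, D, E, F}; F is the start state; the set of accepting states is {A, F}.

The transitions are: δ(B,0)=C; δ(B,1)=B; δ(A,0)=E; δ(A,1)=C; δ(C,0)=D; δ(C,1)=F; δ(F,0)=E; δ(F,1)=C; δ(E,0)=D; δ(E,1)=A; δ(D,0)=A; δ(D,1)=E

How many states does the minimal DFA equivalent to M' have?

Reachable states from the start: {A,C,D,E,F}. Unreachable: {B} — drop them.
Start with accepting vs non-accepting: {A,F} | {C,D,E}.
On input 0, block {C,D,E} splits into {C,E} and {D}.
Stable partition: {A,F} | {C,E} | {D} — 3 equivalence classes.

3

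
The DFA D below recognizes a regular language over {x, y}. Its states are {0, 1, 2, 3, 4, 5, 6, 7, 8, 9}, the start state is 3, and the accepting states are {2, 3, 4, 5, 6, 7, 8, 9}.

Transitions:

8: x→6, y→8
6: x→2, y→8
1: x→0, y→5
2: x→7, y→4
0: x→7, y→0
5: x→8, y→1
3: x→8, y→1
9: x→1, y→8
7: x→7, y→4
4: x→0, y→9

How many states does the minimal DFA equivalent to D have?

8

All states are reachable from the start state.
P0 = {2,3,4,5,6,7,8,9} | {0,1}.
On input x, block {2,3,4,5,6,7,8,9} splits into {2,3,5,6,7,8} and {4,9}.
On input y, block {2,3,5,6,7,8} splits into {2,7} and {3,5} and {6,8}.
On input x, block {0,1} splits into {0} and {1}.
Refine {4,9} on symbol x: members go to different blocks, giving {4} and {9}.
On input x, block {6,8} splits into {6} and {8}.
The partition is now stable with 8 blocks: {2,7} | {0} | {4} | {3,5} | {6} | {1} | {9} | {8}.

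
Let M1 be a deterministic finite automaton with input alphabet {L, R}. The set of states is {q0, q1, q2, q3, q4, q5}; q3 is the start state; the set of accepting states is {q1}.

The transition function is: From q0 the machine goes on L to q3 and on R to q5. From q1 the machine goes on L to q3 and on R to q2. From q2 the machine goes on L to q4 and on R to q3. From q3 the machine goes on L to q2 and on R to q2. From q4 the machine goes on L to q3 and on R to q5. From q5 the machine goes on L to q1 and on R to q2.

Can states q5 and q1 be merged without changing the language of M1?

Reachable states from the start: {q1,q2,q3,q4,q5}. Unreachable: {q0} — drop them.
Start with accepting vs non-accepting: {q1} | {q2,q3,q4,q5}.
On input L, block {q2,q3,q4,q5} splits into {q2,q3,q4} and {q5}.
Split {q2,q3,q4} by δ(·,R) → {q2,q3} and {q4}.
Split {q2,q3} by δ(·,L) → {q2} and {q3}.
No further refinement is possible. Final partition (5 blocks): {q1} | {q2} | {q5} | {q4} | {q3}.
q5 and q1 end up in different blocks, so they are distinguishable. For instance, the string 'ε' is accepted from only q1.

No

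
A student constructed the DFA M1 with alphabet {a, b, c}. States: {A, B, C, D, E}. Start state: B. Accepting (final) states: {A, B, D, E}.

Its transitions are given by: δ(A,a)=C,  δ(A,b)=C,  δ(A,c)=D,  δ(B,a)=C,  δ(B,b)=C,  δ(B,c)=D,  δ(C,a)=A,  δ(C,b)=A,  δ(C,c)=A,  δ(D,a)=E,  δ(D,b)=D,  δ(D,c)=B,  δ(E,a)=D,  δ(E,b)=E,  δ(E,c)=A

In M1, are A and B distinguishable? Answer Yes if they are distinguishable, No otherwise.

P0 = {A,B,D,E} | {C}.
On input a, block {A,B,D,E} splits into {A,B} and {D,E}.
No further refinement is possible. Final partition (3 blocks): {A,B} | {C} | {D,E}.
A and B lie in the same block of the stable partition, so they are equivalent — no string distinguishes them.

No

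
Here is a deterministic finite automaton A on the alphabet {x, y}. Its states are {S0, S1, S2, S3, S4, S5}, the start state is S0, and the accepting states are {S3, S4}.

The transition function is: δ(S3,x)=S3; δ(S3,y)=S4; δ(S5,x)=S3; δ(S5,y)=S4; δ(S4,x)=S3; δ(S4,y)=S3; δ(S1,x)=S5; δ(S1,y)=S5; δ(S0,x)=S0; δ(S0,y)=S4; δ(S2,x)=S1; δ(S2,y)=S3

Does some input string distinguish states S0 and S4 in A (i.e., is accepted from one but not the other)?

Yes

Reachable states from the start: {S0,S3,S4}. Unreachable: {S1,S2,S5} — drop them.
Initial partition by acceptance: {S3,S4} | {S0}.
The partition is now stable with 2 blocks: {S3,S4} | {S0}.
S0 and S4 end up in different blocks, so they are distinguishable. For instance, the string 'ε' is accepted from only S4.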